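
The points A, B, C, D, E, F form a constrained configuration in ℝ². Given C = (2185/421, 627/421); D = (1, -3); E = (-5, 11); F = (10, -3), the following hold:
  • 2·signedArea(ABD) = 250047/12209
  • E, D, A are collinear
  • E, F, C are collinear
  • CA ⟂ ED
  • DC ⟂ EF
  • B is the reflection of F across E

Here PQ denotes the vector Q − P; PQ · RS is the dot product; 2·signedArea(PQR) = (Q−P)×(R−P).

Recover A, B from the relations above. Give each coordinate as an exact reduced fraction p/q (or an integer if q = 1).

A = (302/12209, -8844/12209)
B = (-20, 25)

1. A_x = 302/12209  [E, D, A are collinear ∩ CA ⟂ ED]
2. A_y = -8844/12209  [E, D, A are collinear ∩ CA ⟂ ED]
   → A = (302/12209, -8844/12209)
3. B_x = -20  [B is the reflection of F across E]
4. B_y = 25  [B is the reflection of F across E]
   → B = (-20, 25)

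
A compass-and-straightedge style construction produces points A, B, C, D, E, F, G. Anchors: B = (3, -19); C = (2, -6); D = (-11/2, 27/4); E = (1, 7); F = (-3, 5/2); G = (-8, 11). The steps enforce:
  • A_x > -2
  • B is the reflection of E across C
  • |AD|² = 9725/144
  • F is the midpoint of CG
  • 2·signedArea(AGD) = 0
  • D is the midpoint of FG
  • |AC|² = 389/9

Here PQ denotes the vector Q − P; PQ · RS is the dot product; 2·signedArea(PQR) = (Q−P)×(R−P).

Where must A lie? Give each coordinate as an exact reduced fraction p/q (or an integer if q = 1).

1. A_x = -4/3  [line 17/4·x + 5/2·y + 13/2 = 0 ∩ |AD|² = 9725/144]
2. A_y = -1/3  [line 17/4·x + 5/2·y + 13/2 = 0 ∩ |AD|² = 9725/144]
   → A = (-4/3, -1/3)

A = (-4/3, -1/3)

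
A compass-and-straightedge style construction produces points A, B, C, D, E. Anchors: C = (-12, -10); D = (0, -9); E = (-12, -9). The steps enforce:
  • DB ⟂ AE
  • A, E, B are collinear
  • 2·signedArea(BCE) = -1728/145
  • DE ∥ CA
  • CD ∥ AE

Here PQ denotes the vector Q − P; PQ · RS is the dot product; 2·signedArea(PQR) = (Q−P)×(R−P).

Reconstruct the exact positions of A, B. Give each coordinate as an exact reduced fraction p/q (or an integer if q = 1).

1. A_x = -24  [CD ∥ AE ∩ DE ∥ CA]
2. A_y = -10  [CD ∥ AE ∩ DE ∥ CA]
   → A = (-24, -10)
3. B_x = -12/145  [A, E, B are collinear ∩ DB ⟂ AE]
4. B_y = -1161/145  [A, E, B are collinear ∩ DB ⟂ AE]
   → B = (-12/145, -1161/145)

A = (-24, -10)
B = (-12/145, -1161/145)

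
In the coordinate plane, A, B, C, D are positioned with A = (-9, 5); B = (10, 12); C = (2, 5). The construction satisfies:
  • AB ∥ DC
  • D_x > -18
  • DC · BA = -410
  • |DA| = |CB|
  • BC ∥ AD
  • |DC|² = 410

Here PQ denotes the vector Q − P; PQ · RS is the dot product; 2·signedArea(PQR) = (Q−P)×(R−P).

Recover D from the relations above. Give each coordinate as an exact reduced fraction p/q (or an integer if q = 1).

1. D_x = -17  [AB ∥ DC ∩ BC ∥ AD]
2. D_y = -2  [AB ∥ DC ∩ BC ∥ AD]
   → D = (-17, -2)

D = (-17, -2)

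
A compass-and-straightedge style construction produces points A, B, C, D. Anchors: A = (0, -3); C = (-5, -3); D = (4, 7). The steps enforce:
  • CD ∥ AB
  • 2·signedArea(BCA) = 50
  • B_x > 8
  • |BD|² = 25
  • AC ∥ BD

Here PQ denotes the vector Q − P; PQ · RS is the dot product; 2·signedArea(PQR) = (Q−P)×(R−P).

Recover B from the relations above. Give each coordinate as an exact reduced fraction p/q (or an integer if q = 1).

B = (9, 7)

1. B_x = 9  [AC ∥ BD ∩ CD ∥ AB]
2. B_y = 7  [AC ∥ BD ∩ CD ∥ AB]
   → B = (9, 7)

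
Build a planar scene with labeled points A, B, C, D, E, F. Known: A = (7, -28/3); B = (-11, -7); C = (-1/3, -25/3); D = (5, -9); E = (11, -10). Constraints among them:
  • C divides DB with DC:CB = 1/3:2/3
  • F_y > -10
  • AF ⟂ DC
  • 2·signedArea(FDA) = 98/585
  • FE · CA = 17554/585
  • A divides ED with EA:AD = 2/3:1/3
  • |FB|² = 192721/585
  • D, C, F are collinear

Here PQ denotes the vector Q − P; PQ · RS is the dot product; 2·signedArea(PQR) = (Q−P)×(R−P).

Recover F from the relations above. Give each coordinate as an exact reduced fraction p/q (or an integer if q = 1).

F = (1367/195, -1804/195)

1. F_x = 1367/195  [D, C, F are collinear ∩ AF ⟂ DC]
2. F_y = -1804/195  [D, C, F are collinear ∩ AF ⟂ DC]
   → F = (1367/195, -1804/195)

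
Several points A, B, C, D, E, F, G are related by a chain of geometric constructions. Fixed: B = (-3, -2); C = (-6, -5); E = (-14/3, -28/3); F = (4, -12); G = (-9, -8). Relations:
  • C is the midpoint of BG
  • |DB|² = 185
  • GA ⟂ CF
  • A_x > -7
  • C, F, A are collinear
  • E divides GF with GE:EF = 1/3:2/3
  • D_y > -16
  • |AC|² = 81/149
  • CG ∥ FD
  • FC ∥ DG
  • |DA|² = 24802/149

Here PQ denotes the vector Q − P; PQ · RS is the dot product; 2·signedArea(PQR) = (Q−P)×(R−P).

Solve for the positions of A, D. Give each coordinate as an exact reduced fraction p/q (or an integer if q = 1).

1. A_x = -984/149  [C, F, A are collinear ∩ GA ⟂ CF]
2. A_y = -682/149  [C, F, A are collinear ∩ GA ⟂ CF]
   → A = (-984/149, -682/149)
3. D_x = 1  [FC ∥ DG ∩ CG ∥ FD]
4. D_y = -15  [FC ∥ DG ∩ CG ∥ FD]
   → D = (1, -15)

A = (-984/149, -682/149)
D = (1, -15)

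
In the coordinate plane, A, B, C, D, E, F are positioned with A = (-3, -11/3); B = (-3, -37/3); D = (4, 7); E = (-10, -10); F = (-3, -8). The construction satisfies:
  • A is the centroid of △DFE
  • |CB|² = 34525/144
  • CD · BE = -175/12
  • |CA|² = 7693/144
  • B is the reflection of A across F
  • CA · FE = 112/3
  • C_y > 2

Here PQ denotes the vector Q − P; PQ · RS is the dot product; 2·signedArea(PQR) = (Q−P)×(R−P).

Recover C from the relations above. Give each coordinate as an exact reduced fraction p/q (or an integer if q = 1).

C = (1/2, 11/4)

1. C_x = 1/2  [CD · BE = -175/12 ∩ CA · FE = 112/3]
2. C_y = 11/4  [CD · BE = -175/12 ∩ CA · FE = 112/3]
   → C = (1/2, 11/4)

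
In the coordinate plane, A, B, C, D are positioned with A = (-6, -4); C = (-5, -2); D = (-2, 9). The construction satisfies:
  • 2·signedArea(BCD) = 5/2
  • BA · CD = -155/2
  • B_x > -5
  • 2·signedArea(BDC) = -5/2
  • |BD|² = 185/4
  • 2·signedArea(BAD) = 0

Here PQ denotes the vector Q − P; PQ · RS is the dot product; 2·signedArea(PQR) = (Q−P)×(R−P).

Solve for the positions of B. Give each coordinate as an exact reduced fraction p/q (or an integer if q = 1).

B = (-4, 5/2)

1. B_x = -4  [2·signedArea(BAD) = 0 ∩ BA · CD = -155/2]
2. B_y = 5/2  [2·signedArea(BAD) = 0 ∩ BA · CD = -155/2]
   → B = (-4, 5/2)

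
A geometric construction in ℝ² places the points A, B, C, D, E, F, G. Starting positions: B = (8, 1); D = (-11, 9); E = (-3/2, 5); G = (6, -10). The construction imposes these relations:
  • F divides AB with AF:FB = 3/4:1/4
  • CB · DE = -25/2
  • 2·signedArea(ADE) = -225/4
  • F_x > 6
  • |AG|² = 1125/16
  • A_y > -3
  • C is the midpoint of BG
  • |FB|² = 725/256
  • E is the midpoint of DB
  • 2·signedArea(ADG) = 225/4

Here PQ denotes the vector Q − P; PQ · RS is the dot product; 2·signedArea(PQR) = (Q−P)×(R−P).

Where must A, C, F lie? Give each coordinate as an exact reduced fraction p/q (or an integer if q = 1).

A = (9/4, -5/2)
C = (7, -9/2)
F = (105/16, 1/8)

1. A_x = 9/4  [2·signedArea(ADE) = -225/4 ∩ 2·signedArea(ADG) = 225/4]
2. A_y = -5/2  [2·signedArea(ADE) = -225/4 ∩ 2·signedArea(ADG) = 225/4]
   → A = (9/4, -5/2)
3. C_x = 7  [C is the midpoint of BG]
4. C_y = -9/2  [C is the midpoint of BG]
   → C = (7, -9/2)
5. F_x = 105/16  [F divides AB with AF:FB = 3/4:1/4]
6. F_y = 1/8  [F divides AB with AF:FB = 3/4:1/4]
   → F = (105/16, 1/8)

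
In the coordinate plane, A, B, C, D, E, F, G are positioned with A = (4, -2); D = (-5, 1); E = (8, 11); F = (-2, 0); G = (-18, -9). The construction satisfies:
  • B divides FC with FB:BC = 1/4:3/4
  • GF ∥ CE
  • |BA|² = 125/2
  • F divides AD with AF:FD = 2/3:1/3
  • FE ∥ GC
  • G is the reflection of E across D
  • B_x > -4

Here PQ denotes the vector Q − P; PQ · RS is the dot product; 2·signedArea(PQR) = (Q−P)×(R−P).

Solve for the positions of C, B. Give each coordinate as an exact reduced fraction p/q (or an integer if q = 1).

1. C_x = -8  [GF ∥ CE ∩ FE ∥ GC]
2. C_y = 2  [GF ∥ CE ∩ FE ∥ GC]
   → C = (-8, 2)
3. B_x = -7/2  [B divides FC with FB:BC = 1/4:3/4]
4. B_y = 1/2  [B divides FC with FB:BC = 1/4:3/4]
   → B = (-7/2, 1/2)

B = (-7/2, 1/2)
C = (-8, 2)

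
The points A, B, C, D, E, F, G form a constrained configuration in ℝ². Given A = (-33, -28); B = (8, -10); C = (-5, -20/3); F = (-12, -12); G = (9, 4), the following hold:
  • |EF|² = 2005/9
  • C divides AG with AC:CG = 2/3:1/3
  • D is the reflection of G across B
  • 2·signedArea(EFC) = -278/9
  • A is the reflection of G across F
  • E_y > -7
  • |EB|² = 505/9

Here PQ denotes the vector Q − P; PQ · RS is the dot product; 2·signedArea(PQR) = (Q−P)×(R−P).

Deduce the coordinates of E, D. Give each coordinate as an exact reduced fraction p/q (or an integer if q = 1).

D = (7, -24)
E = (5/3, -6)

1. E_x = 5/3  [line -16/3·x + 7·y + 458/9 = 0 ∩ |EF|² = 2005/9]
2. E_y = -6  [line -16/3·x + 7·y + 458/9 = 0 ∩ |EF|² = 2005/9]
   → E = (5/3, -6)
3. D_x = 7  [D is the reflection of G across B]
4. D_y = -24  [D is the reflection of G across B]
   → D = (7, -24)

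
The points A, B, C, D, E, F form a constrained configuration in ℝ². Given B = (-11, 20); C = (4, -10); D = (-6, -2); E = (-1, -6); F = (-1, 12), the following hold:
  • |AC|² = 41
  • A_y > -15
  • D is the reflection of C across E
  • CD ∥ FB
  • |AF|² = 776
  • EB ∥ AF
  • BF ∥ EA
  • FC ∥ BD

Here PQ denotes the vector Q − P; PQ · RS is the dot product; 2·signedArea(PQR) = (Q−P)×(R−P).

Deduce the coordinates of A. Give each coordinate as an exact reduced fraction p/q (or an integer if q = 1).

1. A_x = 9  [EB ∥ AF ∩ BF ∥ EA]
2. A_y = -14  [EB ∥ AF ∩ BF ∥ EA]
   → A = (9, -14)

A = (9, -14)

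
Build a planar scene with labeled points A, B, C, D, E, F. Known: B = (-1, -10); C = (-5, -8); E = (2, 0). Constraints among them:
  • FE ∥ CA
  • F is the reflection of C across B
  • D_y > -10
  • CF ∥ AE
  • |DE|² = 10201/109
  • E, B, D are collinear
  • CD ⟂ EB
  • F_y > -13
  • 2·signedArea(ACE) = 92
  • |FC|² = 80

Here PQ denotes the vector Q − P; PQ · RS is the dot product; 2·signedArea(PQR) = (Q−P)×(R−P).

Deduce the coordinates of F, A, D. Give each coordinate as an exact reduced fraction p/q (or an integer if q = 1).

1. F_x = 3  [F is the reflection of C across B]
2. F_y = -12  [F is the reflection of C across B]
   → F = (3, -12)
3. A_x = -6  [CF ∥ AE ∩ FE ∥ CA]
4. A_y = 4  [CF ∥ AE ∩ FE ∥ CA]
   → A = (-6, 4)
5. D_x = -85/109  [E, B, D are collinear ∩ CD ⟂ EB]
6. D_y = -1010/109  [E, B, D are collinear ∩ CD ⟂ EB]
   → D = (-85/109, -1010/109)

A = (-6, 4)
D = (-85/109, -1010/109)
F = (3, -12)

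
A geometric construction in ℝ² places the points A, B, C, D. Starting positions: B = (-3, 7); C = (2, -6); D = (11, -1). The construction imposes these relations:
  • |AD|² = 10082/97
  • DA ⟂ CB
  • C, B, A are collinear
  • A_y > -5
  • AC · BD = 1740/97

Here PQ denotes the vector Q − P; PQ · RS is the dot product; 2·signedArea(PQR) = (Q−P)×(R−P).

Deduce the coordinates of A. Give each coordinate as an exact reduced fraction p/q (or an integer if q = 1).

1. A_x = 144/97  [C, B, A are collinear ∩ DA ⟂ CB]
2. A_y = -452/97  [C, B, A are collinear ∩ DA ⟂ CB]
   → A = (144/97, -452/97)

A = (144/97, -452/97)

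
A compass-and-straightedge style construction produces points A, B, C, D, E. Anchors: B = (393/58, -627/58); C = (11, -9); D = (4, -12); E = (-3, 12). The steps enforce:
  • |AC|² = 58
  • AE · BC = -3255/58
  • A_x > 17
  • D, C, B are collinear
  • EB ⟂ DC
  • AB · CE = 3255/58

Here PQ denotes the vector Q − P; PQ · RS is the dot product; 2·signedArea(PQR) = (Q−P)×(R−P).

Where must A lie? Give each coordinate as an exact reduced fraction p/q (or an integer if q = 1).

A = (18, -6)

1. A_x = 18  [AE · BC = -3255/58 ∩ AB · CE = 3255/58]
2. A_y = -6  [AE · BC = -3255/58 ∩ AB · CE = 3255/58]
   → A = (18, -6)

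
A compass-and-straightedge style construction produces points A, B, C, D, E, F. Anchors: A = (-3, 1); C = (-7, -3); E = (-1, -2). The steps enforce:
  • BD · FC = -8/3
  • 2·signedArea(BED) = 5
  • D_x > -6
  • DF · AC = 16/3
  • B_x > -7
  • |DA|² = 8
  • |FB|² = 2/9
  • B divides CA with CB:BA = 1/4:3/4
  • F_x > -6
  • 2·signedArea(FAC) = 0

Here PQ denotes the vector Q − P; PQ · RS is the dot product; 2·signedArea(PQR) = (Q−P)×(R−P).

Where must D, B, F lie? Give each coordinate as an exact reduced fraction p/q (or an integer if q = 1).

B = (-6, -2)
D = (-5, -1)
F = (-17/3, -5/3)

1. B_x = -6  [B divides CA with CB:BA = 1/4:3/4]
2. B_y = -2  [B divides CA with CB:BA = 1/4:3/4]
   → B = (-6, -2)
3. F_x = -17/3  [line 4·x + -4·y + 16 = 0 ∩ |FB|² = 2/9]
4. F_y = -5/3  [line 4·x + -4·y + 16 = 0 ∩ |FB|² = 2/9]
   → F = (-17/3, -5/3)
5. D_x = -5  [DF · AC = 16/3 ∩ 2·signedArea(BED) = 5]
6. D_y = -1  [DF · AC = 16/3 ∩ 2·signedArea(BED) = 5]
   → D = (-5, -1)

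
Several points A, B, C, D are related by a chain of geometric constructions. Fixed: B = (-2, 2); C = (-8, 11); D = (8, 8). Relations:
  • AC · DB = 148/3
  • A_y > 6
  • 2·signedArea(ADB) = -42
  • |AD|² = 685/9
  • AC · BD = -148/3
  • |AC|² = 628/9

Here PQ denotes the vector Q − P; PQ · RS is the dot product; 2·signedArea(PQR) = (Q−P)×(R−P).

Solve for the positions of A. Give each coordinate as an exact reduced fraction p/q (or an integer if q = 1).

1. A_x = -2/3  [AC · DB = 148/3 ∩ 2·signedArea(ADB) = -42]
2. A_y = 7  [AC · DB = 148/3 ∩ 2·signedArea(ADB) = -42]
   → A = (-2/3, 7)

A = (-2/3, 7)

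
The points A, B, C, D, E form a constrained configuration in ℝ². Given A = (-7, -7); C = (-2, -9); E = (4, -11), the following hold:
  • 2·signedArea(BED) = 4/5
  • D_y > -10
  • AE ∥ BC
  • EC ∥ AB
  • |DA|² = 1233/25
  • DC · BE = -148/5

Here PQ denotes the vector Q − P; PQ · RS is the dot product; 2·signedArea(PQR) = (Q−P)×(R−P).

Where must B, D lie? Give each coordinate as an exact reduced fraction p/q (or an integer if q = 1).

1. B_x = -13  [AE ∥ BC ∩ EC ∥ AB]
2. B_y = -5  [AE ∥ BC ∩ EC ∥ AB]
   → B = (-13, -5)
3. D_x = -2/5  [DC · BE = -148/5 ∩ 2·signedArea(BED) = 4/5]
4. D_y = -47/5  [DC · BE = -148/5 ∩ 2·signedArea(BED) = 4/5]
   → D = (-2/5, -47/5)

B = (-13, -5)
D = (-2/5, -47/5)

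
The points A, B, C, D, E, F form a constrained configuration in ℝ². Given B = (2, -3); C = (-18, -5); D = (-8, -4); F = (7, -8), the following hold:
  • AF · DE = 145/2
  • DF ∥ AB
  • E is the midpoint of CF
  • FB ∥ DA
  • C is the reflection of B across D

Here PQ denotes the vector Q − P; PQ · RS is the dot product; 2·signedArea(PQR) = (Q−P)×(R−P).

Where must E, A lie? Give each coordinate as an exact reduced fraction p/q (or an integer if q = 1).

1. E_x = -11/2  [E is the midpoint of CF]
2. E_y = -13/2  [E is the midpoint of CF]
   → E = (-11/2, -13/2)
3. A_x = -13  [DF ∥ AB ∩ FB ∥ DA]
4. A_y = 1  [DF ∥ AB ∩ FB ∥ DA]
   → A = (-13, 1)

A = (-13, 1)
E = (-11/2, -13/2)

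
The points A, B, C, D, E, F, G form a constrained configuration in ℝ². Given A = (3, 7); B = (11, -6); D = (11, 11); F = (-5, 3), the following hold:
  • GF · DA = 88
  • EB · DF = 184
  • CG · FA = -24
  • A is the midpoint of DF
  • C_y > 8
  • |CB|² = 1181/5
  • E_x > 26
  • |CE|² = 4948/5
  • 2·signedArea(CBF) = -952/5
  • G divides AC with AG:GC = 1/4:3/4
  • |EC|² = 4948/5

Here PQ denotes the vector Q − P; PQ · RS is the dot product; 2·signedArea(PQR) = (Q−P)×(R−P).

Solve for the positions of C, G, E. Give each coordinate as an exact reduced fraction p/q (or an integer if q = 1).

1. C_x = 31/5  [line -9·x + -16·y + 967/5 = 0 ∩ |CB|² = 1181/5]
2. C_y = 43/5  [line -9·x + -16·y + 967/5 = 0 ∩ |CB|² = 1181/5]
   → C = (31/5, 43/5)
3. G_x = 19/5  [G divides AC with AG:GC = 1/4:3/4]
4. G_y = 37/5  [G divides AC with AG:GC = 1/4:3/4]
   → G = (19/5, 37/5)
5. E_x = 27  [line 16·x + 8·y + -312 = 0 ∩ |EC|² = 4948/5]
6. E_y = -15  [line 16·x + 8·y + -312 = 0 ∩ |EC|² = 4948/5]
   → E = (27, -15)

C = (31/5, 43/5)
E = (27, -15)
G = (19/5, 37/5)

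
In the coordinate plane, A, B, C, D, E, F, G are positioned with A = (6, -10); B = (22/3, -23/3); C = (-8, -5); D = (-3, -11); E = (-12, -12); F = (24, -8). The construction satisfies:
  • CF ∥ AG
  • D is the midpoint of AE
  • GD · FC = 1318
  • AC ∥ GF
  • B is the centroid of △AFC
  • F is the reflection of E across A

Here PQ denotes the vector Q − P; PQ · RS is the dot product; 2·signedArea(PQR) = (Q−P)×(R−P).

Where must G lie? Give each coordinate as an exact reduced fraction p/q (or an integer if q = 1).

G = (38, -13)

1. G_x = 38  [AC ∥ GF ∩ CF ∥ AG]
2. G_y = -13  [AC ∥ GF ∩ CF ∥ AG]
   → G = (38, -13)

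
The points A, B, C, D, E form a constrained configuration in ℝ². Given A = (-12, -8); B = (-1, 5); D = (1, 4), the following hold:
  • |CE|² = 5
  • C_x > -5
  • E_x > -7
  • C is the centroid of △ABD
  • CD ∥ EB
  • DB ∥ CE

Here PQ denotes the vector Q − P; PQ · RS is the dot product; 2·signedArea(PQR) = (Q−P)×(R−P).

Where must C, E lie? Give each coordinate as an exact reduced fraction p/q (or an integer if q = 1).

1. C_x = -4  [C is the centroid of △ABD]
2. C_y = 1/3  [C is the centroid of △ABD]
   → C = (-4, 1/3)
3. E_x = -6  [CD ∥ EB ∩ DB ∥ CE]
4. E_y = 4/3  [CD ∥ EB ∩ DB ∥ CE]
   → E = (-6, 4/3)

C = (-4, 1/3)
E = (-6, 4/3)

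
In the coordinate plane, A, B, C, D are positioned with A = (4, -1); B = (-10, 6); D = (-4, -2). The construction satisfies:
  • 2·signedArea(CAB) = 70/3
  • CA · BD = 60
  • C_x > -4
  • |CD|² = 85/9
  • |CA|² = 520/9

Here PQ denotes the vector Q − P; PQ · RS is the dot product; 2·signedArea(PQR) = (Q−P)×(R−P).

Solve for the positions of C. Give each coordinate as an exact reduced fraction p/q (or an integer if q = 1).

1. C_x = -10/3  [CA · BD = 60 ∩ 2·signedArea(CAB) = 70/3]
2. C_y = 1  [CA · BD = 60 ∩ 2·signedArea(CAB) = 70/3]
   → C = (-10/3, 1)

C = (-10/3, 1)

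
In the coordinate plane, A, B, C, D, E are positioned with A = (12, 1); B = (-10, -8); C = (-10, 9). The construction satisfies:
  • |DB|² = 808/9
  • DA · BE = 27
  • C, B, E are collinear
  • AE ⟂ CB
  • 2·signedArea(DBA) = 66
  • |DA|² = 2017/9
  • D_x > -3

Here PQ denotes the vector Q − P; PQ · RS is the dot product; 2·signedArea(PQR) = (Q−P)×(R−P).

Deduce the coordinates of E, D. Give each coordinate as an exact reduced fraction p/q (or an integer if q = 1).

1. E_x = -10  [C, B, E are collinear ∩ AE ⟂ CB]
2. E_y = 1  [C, B, E are collinear ∩ AE ⟂ CB]
   → E = (-10, 1)
3. D_x = -8/3  [DA · BE = 27 ∩ 2·signedArea(DBA) = 66]
4. D_y = -2  [DA · BE = 27 ∩ 2·signedArea(DBA) = 66]
   → D = (-8/3, -2)

D = (-8/3, -2)
E = (-10, 1)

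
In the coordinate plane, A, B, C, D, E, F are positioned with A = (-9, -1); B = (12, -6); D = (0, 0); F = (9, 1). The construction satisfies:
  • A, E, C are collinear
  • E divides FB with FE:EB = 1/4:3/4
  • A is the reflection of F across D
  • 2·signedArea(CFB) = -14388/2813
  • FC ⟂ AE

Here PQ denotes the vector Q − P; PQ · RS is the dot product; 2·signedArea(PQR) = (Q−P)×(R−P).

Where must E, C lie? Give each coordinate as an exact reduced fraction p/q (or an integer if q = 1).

C = (25383/2813, -2137/2813)
E = (39/4, -3/4)

1. E_x = 39/4  [E divides FB with FE:EB = 1/4:3/4]
2. E_y = -3/4  [E divides FB with FE:EB = 1/4:3/4]
   → E = (39/4, -3/4)
3. C_x = 25383/2813  [A, E, C are collinear ∩ FC ⟂ AE]
4. C_y = -2137/2813  [A, E, C are collinear ∩ FC ⟂ AE]
   → C = (25383/2813, -2137/2813)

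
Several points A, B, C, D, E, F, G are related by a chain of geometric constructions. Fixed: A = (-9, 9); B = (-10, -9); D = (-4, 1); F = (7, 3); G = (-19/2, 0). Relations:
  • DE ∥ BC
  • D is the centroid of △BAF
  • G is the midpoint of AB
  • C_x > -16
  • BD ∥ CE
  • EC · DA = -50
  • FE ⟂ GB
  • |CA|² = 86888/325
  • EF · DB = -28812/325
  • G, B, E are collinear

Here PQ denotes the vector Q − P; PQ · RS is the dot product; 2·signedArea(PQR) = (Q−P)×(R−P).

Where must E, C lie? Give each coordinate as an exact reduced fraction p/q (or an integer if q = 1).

1. E_x = -3017/325  [G, B, E are collinear ∩ FE ⟂ GB]
2. E_y = 1269/325  [G, B, E are collinear ∩ FE ⟂ GB]
   → E = (-3017/325, 1269/325)
3. C_x = -4967/325  [BD ∥ CE ∩ DE ∥ BC]
4. C_y = -1981/325  [BD ∥ CE ∩ DE ∥ BC]
   → C = (-4967/325, -1981/325)

C = (-4967/325, -1981/325)
E = (-3017/325, 1269/325)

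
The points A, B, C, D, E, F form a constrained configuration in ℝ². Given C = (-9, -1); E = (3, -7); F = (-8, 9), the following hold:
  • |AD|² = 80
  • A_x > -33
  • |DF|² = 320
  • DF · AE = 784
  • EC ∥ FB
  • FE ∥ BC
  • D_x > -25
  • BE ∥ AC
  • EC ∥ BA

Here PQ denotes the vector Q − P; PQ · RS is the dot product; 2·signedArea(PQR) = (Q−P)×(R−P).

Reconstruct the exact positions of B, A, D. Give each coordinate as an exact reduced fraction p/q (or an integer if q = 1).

A = (-32, 21)
B = (-20, 15)
D = (-24, 17)

1. B_x = -20  [FE ∥ BC ∩ EC ∥ FB]
2. B_y = 15  [FE ∥ BC ∩ EC ∥ FB]
   → B = (-20, 15)
3. A_x = -32  [BE ∥ AC ∩ EC ∥ BA]
4. A_y = 21  [BE ∥ AC ∩ EC ∥ BA]
   → A = (-32, 21)
5. D_x = -24  [line -35·x + 28·y + -1316 = 0 ∩ |AD|² = 80]
6. D_y = 17  [line -35·x + 28·y + -1316 = 0 ∩ |AD|² = 80]
   → D = (-24, 17)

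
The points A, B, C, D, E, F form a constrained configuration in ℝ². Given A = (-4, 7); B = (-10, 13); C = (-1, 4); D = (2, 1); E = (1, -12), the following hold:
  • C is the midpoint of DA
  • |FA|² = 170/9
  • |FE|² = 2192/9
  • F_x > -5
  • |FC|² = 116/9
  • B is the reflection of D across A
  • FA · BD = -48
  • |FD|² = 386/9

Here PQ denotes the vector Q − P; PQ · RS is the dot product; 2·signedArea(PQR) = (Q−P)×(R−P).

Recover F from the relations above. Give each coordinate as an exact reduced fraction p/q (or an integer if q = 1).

1. F_x = -13/3  [line -12·x + 12·y + -84 = 0 ∩ |FE|² = 2192/9]
2. F_y = 8/3  [line -12·x + 12·y + -84 = 0 ∩ |FE|² = 2192/9]
   → F = (-13/3, 8/3)

F = (-13/3, 8/3)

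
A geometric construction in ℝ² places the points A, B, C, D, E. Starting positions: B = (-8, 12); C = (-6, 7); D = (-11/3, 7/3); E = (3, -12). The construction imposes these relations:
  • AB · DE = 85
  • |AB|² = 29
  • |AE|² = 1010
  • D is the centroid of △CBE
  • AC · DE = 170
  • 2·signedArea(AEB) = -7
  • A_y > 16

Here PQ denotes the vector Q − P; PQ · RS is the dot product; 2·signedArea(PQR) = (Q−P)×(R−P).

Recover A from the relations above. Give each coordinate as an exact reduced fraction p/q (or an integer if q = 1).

A = (-10, 17)

1. A_x = -10  [2·signedArea(AEB) = -7 ∩ AB · DE = 85]
2. A_y = 17  [2·signedArea(AEB) = -7 ∩ AB · DE = 85]
   → A = (-10, 17)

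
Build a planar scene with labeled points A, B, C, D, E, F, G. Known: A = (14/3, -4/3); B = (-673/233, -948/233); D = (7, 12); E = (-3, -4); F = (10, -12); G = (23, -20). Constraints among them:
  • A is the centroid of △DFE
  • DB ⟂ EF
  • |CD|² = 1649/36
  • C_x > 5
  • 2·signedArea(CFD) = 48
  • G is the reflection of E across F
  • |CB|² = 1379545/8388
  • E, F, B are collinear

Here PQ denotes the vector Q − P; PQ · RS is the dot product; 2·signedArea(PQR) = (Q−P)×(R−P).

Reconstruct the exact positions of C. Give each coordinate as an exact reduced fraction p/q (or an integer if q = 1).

C = (35/6, 16/3)

1. C_x = 35/6  [line -24·x + -3·y + 156 = 0 ∩ |CD|² = 1649/36]
2. C_y = 16/3  [line -24·x + -3·y + 156 = 0 ∩ |CD|² = 1649/36]
   → C = (35/6, 16/3)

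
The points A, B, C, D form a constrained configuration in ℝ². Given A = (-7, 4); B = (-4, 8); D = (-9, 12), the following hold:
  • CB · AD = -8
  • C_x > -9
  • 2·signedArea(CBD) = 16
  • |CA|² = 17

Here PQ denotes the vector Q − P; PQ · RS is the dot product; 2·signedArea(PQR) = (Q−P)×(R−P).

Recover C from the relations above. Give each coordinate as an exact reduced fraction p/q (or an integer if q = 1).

1. C_x = -8  [2·signedArea(CBD) = 16 ∩ CB · AD = -8]
2. C_y = 8  [2·signedArea(CBD) = 16 ∩ CB · AD = -8]
   → C = (-8, 8)

C = (-8, 8)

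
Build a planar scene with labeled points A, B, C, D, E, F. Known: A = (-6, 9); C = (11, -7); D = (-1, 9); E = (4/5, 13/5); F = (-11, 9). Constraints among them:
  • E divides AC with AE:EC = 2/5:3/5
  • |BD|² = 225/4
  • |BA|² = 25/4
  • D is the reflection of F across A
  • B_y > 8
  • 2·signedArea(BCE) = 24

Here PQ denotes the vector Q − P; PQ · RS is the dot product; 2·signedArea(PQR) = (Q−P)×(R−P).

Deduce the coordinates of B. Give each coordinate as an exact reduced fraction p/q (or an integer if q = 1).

B = (-17/2, 9)

1. B_x = -17/2  [line -48/5·x + -51/5·y + 51/5 = 0 ∩ |BD|² = 225/4]
2. B_y = 9  [line -48/5·x + -51/5·y + 51/5 = 0 ∩ |BD|² = 225/4]
   → B = (-17/2, 9)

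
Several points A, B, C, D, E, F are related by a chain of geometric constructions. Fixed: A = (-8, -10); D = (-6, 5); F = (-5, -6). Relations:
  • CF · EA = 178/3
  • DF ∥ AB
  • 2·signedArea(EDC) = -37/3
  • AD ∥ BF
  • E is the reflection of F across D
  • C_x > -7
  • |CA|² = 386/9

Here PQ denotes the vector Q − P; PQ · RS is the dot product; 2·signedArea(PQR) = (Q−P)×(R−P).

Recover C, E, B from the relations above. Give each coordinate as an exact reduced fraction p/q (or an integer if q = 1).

B = (-7, -21)
C = (-19/3, -11/3)
E = (-7, 16)

1. E_x = -7  [E is the reflection of F across D]
2. E_y = 16  [E is the reflection of F across D]
   → E = (-7, 16)
3. B_x = -7  [AD ∥ BF ∩ DF ∥ AB]
4. B_y = -21  [AD ∥ BF ∩ DF ∥ AB]
   → B = (-7, -21)
5. C_x = -19/3  [CF · EA = 178/3 ∩ 2·signedArea(EDC) = -37/3]
6. C_y = -11/3  [CF · EA = 178/3 ∩ 2·signedArea(EDC) = -37/3]
   → C = (-19/3, -11/3)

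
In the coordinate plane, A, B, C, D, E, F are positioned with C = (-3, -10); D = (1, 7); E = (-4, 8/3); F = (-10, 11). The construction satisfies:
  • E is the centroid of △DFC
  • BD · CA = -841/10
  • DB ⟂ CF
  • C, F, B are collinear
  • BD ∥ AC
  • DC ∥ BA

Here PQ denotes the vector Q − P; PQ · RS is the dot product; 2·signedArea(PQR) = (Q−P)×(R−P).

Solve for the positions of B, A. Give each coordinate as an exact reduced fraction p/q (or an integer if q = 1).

A = (-117/10, -129/10)
B = (-77/10, 41/10)

1. B_x = -77/10  [C, F, B are collinear ∩ DB ⟂ CF]
2. B_y = 41/10  [C, F, B are collinear ∩ DB ⟂ CF]
   → B = (-77/10, 41/10)
3. A_x = -117/10  [BD ∥ AC ∩ DC ∥ BA]
4. A_y = -129/10  [BD ∥ AC ∩ DC ∥ BA]
   → A = (-117/10, -129/10)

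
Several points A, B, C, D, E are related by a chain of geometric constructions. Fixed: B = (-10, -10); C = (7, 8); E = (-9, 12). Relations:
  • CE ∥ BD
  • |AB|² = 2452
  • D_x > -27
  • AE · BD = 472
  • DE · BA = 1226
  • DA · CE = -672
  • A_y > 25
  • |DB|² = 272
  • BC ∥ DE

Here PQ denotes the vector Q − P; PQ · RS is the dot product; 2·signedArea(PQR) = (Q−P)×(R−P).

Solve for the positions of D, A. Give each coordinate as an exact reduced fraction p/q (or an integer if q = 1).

1. D_x = -26  [BC ∥ DE ∩ CE ∥ BD]
2. D_y = -6  [BC ∥ DE ∩ CE ∥ BD]
   → D = (-26, -6)
3. A_x = 24  [AE · BD = 472 ∩ DE · BA = 1226]
4. A_y = 26  [AE · BD = 472 ∩ DE · BA = 1226]
   → A = (24, 26)

A = (24, 26)
D = (-26, -6)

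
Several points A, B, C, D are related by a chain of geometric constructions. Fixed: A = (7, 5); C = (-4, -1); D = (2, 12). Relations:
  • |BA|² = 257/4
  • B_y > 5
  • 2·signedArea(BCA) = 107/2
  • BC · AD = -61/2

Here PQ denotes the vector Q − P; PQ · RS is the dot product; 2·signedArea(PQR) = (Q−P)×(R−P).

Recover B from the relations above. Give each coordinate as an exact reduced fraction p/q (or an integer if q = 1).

1. B_x = -1  [2·signedArea(BCA) = 107/2 ∩ BC · AD = -61/2]
2. B_y = 11/2  [2·signedArea(BCA) = 107/2 ∩ BC · AD = -61/2]
   → B = (-1, 11/2)

B = (-1, 11/2)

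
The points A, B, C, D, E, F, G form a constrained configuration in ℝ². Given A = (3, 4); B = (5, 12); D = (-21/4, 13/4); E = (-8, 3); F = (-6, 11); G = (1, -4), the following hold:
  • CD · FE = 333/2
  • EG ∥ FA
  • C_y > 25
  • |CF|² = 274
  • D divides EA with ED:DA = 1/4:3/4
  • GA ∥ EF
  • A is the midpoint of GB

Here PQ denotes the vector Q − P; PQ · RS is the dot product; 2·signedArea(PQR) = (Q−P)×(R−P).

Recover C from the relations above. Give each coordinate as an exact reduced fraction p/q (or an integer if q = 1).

C = (-13, 26)

1. C_x = -13  [line 2·x + 8·y + -182 = 0 ∩ |CF|² = 274]
2. C_y = 26  [line 2·x + 8·y + -182 = 0 ∩ |CF|² = 274]
   → C = (-13, 26)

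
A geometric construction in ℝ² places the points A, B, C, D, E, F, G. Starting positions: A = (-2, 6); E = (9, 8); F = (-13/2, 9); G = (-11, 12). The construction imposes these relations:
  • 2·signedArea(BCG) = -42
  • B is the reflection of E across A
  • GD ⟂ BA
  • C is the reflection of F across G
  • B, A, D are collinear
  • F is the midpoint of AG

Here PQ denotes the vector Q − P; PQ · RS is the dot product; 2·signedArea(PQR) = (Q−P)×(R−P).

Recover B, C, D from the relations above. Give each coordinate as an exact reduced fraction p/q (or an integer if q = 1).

B = (-13, 4)
C = (-31/2, 15)
D = (-1207/125, 576/125)

1. B_x = -13  [B is the reflection of E across A]
2. B_y = 4  [B is the reflection of E across A]
   → B = (-13, 4)
3. C_x = -31/2  [C is the reflection of F across G]
4. C_y = 15  [C is the reflection of F across G]
   → C = (-31/2, 15)
5. D_x = -1207/125  [B, A, D are collinear ∩ GD ⟂ BA]
6. D_y = 576/125  [B, A, D are collinear ∩ GD ⟂ BA]
   → D = (-1207/125, 576/125)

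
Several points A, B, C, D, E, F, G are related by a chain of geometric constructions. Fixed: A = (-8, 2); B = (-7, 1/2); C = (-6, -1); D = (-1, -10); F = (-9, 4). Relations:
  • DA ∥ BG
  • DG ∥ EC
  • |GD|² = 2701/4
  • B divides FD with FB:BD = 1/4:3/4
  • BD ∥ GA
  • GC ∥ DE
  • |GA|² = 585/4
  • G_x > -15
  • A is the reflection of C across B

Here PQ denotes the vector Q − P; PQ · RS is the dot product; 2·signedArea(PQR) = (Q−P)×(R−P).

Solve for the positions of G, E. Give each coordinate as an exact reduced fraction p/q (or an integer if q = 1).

E = (7, -47/2)
G = (-14, 25/2)

1. G_x = -14  [BD ∥ GA ∩ DA ∥ BG]
2. G_y = 25/2  [BD ∥ GA ∩ DA ∥ BG]
   → G = (-14, 25/2)
3. E_x = 7  [DG ∥ EC ∩ GC ∥ DE]
4. E_y = -47/2  [DG ∥ EC ∩ GC ∥ DE]
   → E = (7, -47/2)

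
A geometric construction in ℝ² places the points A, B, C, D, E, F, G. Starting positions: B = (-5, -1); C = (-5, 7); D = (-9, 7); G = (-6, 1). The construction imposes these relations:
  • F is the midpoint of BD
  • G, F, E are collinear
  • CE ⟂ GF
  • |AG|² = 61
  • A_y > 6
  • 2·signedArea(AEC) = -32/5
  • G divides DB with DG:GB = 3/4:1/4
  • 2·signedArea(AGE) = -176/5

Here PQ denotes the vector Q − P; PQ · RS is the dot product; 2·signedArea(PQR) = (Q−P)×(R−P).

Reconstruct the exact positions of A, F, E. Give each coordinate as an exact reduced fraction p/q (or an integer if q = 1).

A = (-1, 7)
E = (-41/5, 27/5)
F = (-7, 3)

1. F_x = -7  [F is the midpoint of BD]
2. F_y = 3  [F is the midpoint of BD]
   → F = (-7, 3)
3. E_x = -41/5  [G, F, E are collinear ∩ CE ⟂ GF]
4. E_y = 27/5  [G, F, E are collinear ∩ CE ⟂ GF]
   → E = (-41/5, 27/5)
5. A_x = -1  [2·signedArea(AEC) = -32/5 ∩ 2·signedArea(AGE) = -176/5]
6. A_y = 7  [2·signedArea(AEC) = -32/5 ∩ 2·signedArea(AGE) = -176/5]
   → A = (-1, 7)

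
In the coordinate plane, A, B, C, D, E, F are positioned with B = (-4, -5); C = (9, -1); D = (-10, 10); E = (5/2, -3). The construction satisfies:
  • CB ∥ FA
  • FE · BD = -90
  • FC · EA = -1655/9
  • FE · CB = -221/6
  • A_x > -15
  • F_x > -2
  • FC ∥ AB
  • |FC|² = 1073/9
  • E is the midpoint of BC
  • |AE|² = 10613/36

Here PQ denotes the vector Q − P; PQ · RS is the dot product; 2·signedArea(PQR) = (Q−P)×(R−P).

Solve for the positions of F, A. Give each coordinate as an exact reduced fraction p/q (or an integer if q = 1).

A = (-44/3, -8/3)
F = (-5/3, 4/3)

1. F_x = -5/3  [FE · CB = -221/6 ∩ FE · BD = -90]
2. F_y = 4/3  [FE · CB = -221/6 ∩ FE · BD = -90]
   → F = (-5/3, 4/3)
3. A_x = -44/3  [FC · EA = -1655/9 ∩ FC ∥ AB]
4. A_y = -8/3  [FC · EA = -1655/9 ∩ FC ∥ AB]
   → A = (-44/3, -8/3)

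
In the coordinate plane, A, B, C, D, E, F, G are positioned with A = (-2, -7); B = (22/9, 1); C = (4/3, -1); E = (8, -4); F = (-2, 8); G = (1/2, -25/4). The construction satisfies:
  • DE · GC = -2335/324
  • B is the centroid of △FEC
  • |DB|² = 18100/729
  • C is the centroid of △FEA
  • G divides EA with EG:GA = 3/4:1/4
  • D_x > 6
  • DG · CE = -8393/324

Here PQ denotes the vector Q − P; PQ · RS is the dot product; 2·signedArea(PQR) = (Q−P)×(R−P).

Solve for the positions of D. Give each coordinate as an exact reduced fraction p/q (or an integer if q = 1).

1. D_x = 166/27  [DE · GC = -2335/324 ∩ DG · CE = -8393/324]
2. D_y = -7/3  [DE · GC = -2335/324 ∩ DG · CE = -8393/324]
   → D = (166/27, -7/3)

D = (166/27, -7/3)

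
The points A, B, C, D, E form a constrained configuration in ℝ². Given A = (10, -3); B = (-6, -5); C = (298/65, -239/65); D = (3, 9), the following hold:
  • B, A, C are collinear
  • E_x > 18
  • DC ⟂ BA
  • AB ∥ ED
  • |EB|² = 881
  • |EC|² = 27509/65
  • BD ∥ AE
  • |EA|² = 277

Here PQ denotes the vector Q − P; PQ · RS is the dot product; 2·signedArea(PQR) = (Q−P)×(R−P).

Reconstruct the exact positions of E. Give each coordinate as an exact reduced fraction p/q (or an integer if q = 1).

E = (19, 11)

1. E_x = 19  [AB ∥ ED ∩ BD ∥ AE]
2. E_y = 11  [AB ∥ ED ∩ BD ∥ AE]
   → E = (19, 11)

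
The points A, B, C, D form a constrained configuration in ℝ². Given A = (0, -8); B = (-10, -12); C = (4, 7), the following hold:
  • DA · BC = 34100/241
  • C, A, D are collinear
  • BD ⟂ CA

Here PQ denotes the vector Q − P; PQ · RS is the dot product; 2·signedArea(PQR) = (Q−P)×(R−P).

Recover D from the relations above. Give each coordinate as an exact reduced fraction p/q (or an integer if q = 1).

1. D_x = -400/241  [C, A, D are collinear ∩ BD ⟂ CA]
2. D_y = -3428/241  [C, A, D are collinear ∩ BD ⟂ CA]
   → D = (-400/241, -3428/241)

D = (-400/241, -3428/241)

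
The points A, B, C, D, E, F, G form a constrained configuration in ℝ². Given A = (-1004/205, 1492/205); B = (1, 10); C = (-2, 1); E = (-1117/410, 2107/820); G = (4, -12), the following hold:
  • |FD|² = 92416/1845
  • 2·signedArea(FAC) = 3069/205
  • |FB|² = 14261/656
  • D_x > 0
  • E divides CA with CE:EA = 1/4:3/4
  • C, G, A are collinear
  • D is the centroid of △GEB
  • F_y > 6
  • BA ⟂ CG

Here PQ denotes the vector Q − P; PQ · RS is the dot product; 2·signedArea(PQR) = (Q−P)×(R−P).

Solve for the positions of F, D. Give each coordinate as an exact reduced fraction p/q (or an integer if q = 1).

1. D_x = 311/410  [D is the centroid of △GEB]
2. D_y = 467/2460  [D is the centroid of △GEB]
   → D = (311/410, 467/2460)
3. F_x = -181/82  [line 1287/205·x + 594/205·y + -1089/205 = 0 ∩ |FD|² = 92416/1845]
4. F_y = 1085/164  [line 1287/205·x + 594/205·y + -1089/205 = 0 ∩ |FD|² = 92416/1845]
   → F = (-181/82, 1085/164)

D = (311/410, 467/2460)
F = (-181/82, 1085/164)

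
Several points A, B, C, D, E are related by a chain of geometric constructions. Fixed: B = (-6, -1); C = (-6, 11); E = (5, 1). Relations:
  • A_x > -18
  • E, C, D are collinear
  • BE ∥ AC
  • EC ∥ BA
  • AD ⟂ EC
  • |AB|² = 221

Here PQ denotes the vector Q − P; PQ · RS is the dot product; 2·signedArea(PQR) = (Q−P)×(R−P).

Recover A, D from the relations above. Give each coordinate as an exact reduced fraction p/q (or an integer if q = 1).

1. A_x = -17  [BE ∥ AC ∩ EC ∥ BA]
2. A_y = 9  [BE ∥ AC ∩ EC ∥ BA]
   → A = (-17, 9)
3. D_x = -2437/221  [E, C, D are collinear ∩ AD ⟂ EC]
4. D_y = 3441/221  [E, C, D are collinear ∩ AD ⟂ EC]
   → D = (-2437/221, 3441/221)

A = (-17, 9)
D = (-2437/221, 3441/221)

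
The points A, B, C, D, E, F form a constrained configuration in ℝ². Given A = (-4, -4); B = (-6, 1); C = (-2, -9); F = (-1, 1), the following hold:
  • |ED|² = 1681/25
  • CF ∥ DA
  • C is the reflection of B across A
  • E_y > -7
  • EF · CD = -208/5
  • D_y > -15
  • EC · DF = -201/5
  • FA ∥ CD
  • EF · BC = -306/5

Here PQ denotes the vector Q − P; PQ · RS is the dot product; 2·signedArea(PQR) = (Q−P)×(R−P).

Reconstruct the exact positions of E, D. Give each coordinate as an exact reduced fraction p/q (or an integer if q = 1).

1. D_x = -5  [CF ∥ DA ∩ FA ∥ CD]
2. D_y = -14  [CF ∥ DA ∩ FA ∥ CD]
   → D = (-5, -14)
3. E_x = -16/5  [EF · BC = -306/5 ∩ EF · CD = -208/5]
4. E_y = -6  [EF · BC = -306/5 ∩ EF · CD = -208/5]
   → E = (-16/5, -6)

D = (-5, -14)
E = (-16/5, -6)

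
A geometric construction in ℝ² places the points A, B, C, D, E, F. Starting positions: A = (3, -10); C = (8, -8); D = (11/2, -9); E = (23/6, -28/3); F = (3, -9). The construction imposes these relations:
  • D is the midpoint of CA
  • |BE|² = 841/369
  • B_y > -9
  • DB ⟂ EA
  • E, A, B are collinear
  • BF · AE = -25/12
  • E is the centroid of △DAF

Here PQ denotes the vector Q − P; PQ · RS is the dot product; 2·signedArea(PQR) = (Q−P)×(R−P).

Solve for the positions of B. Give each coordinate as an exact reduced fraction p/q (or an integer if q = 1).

B = (411/82, -344/41)

1. B_x = 411/82  [E, A, B are collinear ∩ DB ⟂ EA]
2. B_y = -344/41  [E, A, B are collinear ∩ DB ⟂ EA]
   → B = (411/82, -344/41)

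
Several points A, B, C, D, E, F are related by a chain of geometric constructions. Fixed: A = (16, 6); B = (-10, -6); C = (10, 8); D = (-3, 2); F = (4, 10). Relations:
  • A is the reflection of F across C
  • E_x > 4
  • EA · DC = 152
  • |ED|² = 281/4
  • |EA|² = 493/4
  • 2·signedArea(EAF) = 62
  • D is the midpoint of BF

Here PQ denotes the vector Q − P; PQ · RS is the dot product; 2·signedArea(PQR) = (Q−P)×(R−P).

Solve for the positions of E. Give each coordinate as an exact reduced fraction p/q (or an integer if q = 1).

E = (5, 9/2)

1. E_x = 5  [EA · DC = 152 ∩ 2·signedArea(EAF) = 62]
2. E_y = 9/2  [EA · DC = 152 ∩ 2·signedArea(EAF) = 62]
   → E = (5, 9/2)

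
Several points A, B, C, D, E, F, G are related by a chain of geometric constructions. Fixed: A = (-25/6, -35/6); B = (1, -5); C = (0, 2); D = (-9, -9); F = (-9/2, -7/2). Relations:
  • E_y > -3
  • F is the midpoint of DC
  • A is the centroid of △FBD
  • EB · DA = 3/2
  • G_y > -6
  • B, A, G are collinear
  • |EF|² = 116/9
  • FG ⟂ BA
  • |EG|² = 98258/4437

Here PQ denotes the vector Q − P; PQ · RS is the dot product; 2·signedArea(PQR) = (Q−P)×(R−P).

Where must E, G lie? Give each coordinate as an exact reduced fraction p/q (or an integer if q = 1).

E = (-7/6, -13/6)
G = (-4067/986, -5745/986)

1. G_x = -4067/986  [B, A, G are collinear ∩ FG ⟂ BA]
2. G_y = -5745/986  [B, A, G are collinear ∩ FG ⟂ BA]
   → G = (-4067/986, -5745/986)
3. E_x = -7/6  [line -29/6·x + -19/6·y + -25/2 = 0 ∩ |EG|² = 98258/4437]
4. E_y = -13/6  [line -29/6·x + -19/6·y + -25/2 = 0 ∩ |EG|² = 98258/4437]
   → E = (-7/6, -13/6)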